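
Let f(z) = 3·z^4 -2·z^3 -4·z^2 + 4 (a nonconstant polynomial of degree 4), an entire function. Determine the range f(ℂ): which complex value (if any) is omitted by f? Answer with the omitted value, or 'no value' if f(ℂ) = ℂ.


Little Picard bounds the complement of f(ℂ) to at most one point.
For every w ∈ ℂ, the equation p(z) − w = 0 is a nonconstant polynomial in z and hence has at least one root by the fundamental theorem of algebra. So p is surjective onto ℂ, omitting no value.

Omitted value: no value.


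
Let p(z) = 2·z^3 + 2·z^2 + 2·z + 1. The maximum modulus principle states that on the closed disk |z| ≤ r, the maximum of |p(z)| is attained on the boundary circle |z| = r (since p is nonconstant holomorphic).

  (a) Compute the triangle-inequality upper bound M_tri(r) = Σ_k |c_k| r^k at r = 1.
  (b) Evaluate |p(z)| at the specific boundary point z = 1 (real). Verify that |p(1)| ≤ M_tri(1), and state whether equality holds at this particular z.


Coefficients: c_0 = 1, c_1 = 2, c_2 = 2, c_3 = 2. Radius r = 1.
Part (a). Triangle bound: M_tri(r) = Σ_k |c_k| r^k
  = |1|·1^0 + |2|·1^1 + |2|·1^2 + |2|·1^3
  = 1 + 2 + 2 + 2 = 7.
This bounds M(r) := max_{|z|=r} |p(z)| from above; equality holds iff all terms c_k z^k can be made to align in phase at a single z on |z|=r.
Part (b). At z = 1 (real, on the circle |z| = r):
  p(1) = (1)·1^0 + (2)·1^1 + (2)·1^2 + (2)·1^3 = 7.
  |p(1)| = 7.
Since all nonzero coefficients share the same sign, |p(1)| = 7 = M_tri(1); the triangle bound is attained at z = 1, so in fact M(r) = 7.

M_tri(1) = 7; |p(1)| = 7; equality at z=1: yes.


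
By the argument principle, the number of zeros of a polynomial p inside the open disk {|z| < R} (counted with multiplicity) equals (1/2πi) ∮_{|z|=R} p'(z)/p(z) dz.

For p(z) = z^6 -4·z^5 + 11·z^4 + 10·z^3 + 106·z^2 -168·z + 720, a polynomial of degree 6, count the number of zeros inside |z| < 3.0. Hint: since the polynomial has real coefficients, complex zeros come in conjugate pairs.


The zeros of p are: (-2 + 2i), (-2 - 2i), (1 + 2i), (1 - 2i), (3 + 3i), (3 - 3i).
Their magnitudes are: 2.828, 2.828, 2.236, 2.236, 4.243, 4.243.
Zeros with |z| < R = 3.0: (-2 + 2i), (-2 - 2i), (1 + 2i), (1 - 2i).
Count = 4.
By the argument principle, (1/2πi) ∮_{|z|=R} p'(z)/p(z) dz equals exactly this count.

Number of zeros inside |z| < 3.0: 4.


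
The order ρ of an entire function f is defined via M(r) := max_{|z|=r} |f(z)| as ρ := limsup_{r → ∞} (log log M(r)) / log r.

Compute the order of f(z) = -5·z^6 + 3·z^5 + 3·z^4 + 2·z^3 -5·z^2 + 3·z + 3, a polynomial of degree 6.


|f(z)| ≤ Σ|c_k|·r^k = O(r^6) as r → ∞. Polynomial growth is O(e^{r^ε}) for every ε > 0 (since r^6/e^{r^ε} → 0), so ρ ≤ ε for all ε > 0, i.e. ρ = 0. Every nonconstant polynomial has order 0.
Therefore ρ = 0.

Order ρ = 0.


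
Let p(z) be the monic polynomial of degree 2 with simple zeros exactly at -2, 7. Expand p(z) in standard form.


The polynomial is p(z) = ∏_{α ∈ S} (z − α), where S = {-2, 7}.
Expanding the product yields: p(z) = z^2 -5·z -14.
The resulting polynomial has degree 2 and real coefficients as required.

p(z) = z^2 -5·z -14.


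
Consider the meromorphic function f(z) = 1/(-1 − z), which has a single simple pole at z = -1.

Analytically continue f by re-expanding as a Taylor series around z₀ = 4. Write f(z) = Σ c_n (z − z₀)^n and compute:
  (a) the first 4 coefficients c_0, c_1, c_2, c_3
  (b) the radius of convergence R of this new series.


Let w = z − z₀, so z = z₀ + w.
Then -1 − z = -1 − (z₀ + w) = (-1 − z₀) − w = -5 − w.
f(z) = 1/(-5 − w) = (1/(-5)) · 1/(1 − w/(-5)) = Σ_{n≥0} w^n / (-5)^(n+1).
So c_n = 1/(-5)^(n+1):
  c_0 = 1/(-5)^1 = -1/5.
  c_1 = 1/(-5)^2 = 1/25.
  c_2 = 1/(-5)^3 = -1/125.
  c_3 = 1/(-5)^4 = 1/625.
The series is valid for |w/d| < 1, i.e. |z − z₀| < |d|.
Radius of convergence: R = |-1 − z₀| = |-5| = 5 (distance from z₀ to the singularity z = -1).

c_0 = -1/5, c_1 = 1/25, c_2 = -1/125, c_3 = 1/625; R = 5.


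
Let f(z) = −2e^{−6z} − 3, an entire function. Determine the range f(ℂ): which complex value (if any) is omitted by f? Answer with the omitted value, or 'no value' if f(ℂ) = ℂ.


Little Picard bounds the complement of f(ℂ) to at most one point.
e^{−6z} is never zero on ℂ, so -2·e^{−6z} takes every value in ℂ ∖ {0}. Adding -3 shifts the range to ℂ ∖ {-3}. Thus f omits exactly the value -3.

Omitted value: -3.


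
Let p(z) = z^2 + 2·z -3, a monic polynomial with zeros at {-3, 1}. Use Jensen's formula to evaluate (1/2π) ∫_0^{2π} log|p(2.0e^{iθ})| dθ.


Zeros: -3, 1; r = 2.0.
Inside |z| < r: 1. Outside (|z| ≥ r): -3.
p(0) = -3, so log|p(0)| = log(3) = 1.0986.
Apply Jensen: I(r) = log|p(0)| + Σ_k log(r/|z_k|), summed over zeros inside |z| < r.
  log(r/|z_k|) for z_k = 1: log(2.0/1) = 0.6931
  Outside zeros (-3) contribute nothing to the Jensen sum.
Sum over inside zeros: 0.6931.
I(r) = log|p(0)| + (inside sum) = 1.0986 + 0.6931 = 1.7918.
Note: since some zeros are outside |z| ≤ r, the simplified n·log(r) form does NOT apply — only the inside zeros contribute.

I(r) ≈ 1.7918.


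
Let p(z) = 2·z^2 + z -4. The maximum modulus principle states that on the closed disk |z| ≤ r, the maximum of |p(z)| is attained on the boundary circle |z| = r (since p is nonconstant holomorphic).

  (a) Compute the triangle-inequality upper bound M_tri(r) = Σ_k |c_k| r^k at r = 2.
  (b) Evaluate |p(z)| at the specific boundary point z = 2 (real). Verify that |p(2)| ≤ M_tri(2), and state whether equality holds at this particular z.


Coefficients: c_0 = -4, c_1 = 1, c_2 = 2. Radius r = 2.
Part (a). Triangle bound: M_tri(r) = Σ_k |c_k| r^k
  = |-4|·2^0 + |1|·2^1 + |2|·2^2
  = 4 + 2 + 8 = 14.
This bounds M(r) := max_{|z|=r} |p(z)| from above; equality holds iff all terms c_k z^k can be made to align in phase at a single z on |z|=r.
Part (b). At z = 2 (real, on the circle |z| = r):
  p(2) = (-4)·2^0 + (1)·2^1 + (2)·2^2 = 6.
  |p(2)| = 6.
Check: |p(2)| = 6 ≤ 14 = M_tri(2). ✓ Equality does not hold at z = 2 (the coefficients have mixed signs, so the terms do not all align in phase there).

M_tri(2) = 14; |p(2)| = 6; equality at z=2: no.


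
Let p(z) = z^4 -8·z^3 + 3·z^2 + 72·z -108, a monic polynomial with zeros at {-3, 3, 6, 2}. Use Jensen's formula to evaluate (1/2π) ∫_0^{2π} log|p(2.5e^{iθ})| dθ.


Zeros: -3, 2, 3, 6; r = 2.5.
Inside |z| < r: 2. Outside (|z| ≥ r): -3, 3, 6.
p(0) = -108, so log|p(0)| = log(108) = 4.6821.
Apply Jensen: I(r) = log|p(0)| + Σ_k log(r/|z_k|), summed over zeros inside |z| < r.
  log(r/|z_k|) for z_k = 2: log(2.5/2) = 0.2231
  Outside zeros (-3, 3, 6) contribute nothing to the Jensen sum.
Sum over inside zeros: 0.2231.
I(r) = log|p(0)| + (inside sum) = 4.6821 + 0.2231 = 4.9053.
Note: since some zeros are outside |z| ≤ r, the simplified n·log(r) form does NOT apply — only the inside zeros contribute.

I(r) ≈ 4.9053.


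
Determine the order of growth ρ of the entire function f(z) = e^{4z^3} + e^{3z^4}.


Each summand is entire of order 3 and 4 respectively (as in the single-exponential case). The order of a sum is at most the max of the orders, so ρ ≤ 4. For the lower bound: on |z|=r choose arg z so that 3z^4 is real positive; then |e^{3z^4}| = e^{3r^4} while |e^{4z^3}| ≤ e^{4r^3} = o(e^{3r^4}). So |f| ≥ e^{3r^4}(1 − o(1)) and ρ ≥ 4. Hence ρ = max(3, 4) = 4.
Therefore ρ = 4.

Order ρ = 4.


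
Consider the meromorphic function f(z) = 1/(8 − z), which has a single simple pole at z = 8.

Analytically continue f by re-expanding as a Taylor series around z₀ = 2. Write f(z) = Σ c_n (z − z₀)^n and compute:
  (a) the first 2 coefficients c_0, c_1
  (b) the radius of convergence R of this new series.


Let w = z − z₀, so z = z₀ + w.
Then 8 − z = 8 − (z₀ + w) = (8 − z₀) − w = 6 − w.
f(z) = 1/(6 − w) = (1/(6)) · 1/(1 − w/(6)) = Σ_{n≥0} w^n / (6)^(n+1).
So c_n = 1/(6)^(n+1):
  c_0 = 1/(6)^1 = 1/6.
  c_1 = 1/(6)^2 = 1/36.
The series is valid for |w/d| < 1, i.e. |z − z₀| < |d|.
Radius of convergence: R = |8 − z₀| = |6| = 6 (distance from z₀ to the singularity z = 8).

c_0 = 1/6, c_1 = 1/36; R = 6.


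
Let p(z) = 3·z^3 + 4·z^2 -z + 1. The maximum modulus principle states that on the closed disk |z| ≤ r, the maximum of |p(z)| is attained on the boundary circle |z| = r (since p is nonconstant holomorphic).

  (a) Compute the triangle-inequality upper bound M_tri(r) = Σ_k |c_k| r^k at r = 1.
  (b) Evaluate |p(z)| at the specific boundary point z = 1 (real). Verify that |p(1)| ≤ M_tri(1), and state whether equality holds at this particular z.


Coefficients: c_0 = 1, c_1 = -1, c_2 = 4, c_3 = 3. Radius r = 1.
Part (a). Triangle bound: M_tri(r) = Σ_k |c_k| r^k
  = |1|·1^0 + |-1|·1^1 + |4|·1^2 + |3|·1^3
  = 1 + 1 + 4 + 3 = 9.
This bounds M(r) := max_{|z|=r} |p(z)| from above; equality holds iff all terms c_k z^k can be made to align in phase at a single z on |z|=r.
Part (b). At z = 1 (real, on the circle |z| = r):
  p(1) = (1)·1^0 + (-1)·1^1 + (4)·1^2 + (3)·1^3 = 7.
  |p(1)| = 7.
Check: |p(1)| = 7 ≤ 9 = M_tri(1). ✓ Equality does not hold at z = 1 (the coefficients have mixed signs, so the terms do not all align in phase there).

M_tri(1) = 9; |p(1)| = 7; equality at z=1: no.


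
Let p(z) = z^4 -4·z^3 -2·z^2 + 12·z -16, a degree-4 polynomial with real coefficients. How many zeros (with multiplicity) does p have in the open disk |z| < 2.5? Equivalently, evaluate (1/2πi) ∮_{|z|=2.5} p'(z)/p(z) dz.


The zeros of p are: (1 + 1i), (1 - 1i), -2, 4.
Their magnitudes are: 1.414, 1.414, 2, 4.
Zeros with |z| < R = 2.5: (1 + 1i), (1 - 1i), -2.
Count = 3.
By the argument principle, (1/2πi) ∮_{|z|=R} p'(z)/p(z) dz equals exactly this count.

Number of zeros inside |z| < 2.5: 3.


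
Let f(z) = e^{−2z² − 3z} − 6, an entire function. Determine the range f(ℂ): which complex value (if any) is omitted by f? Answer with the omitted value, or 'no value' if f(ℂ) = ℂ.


Little Picard bounds the complement of f(ℂ) to at most one point.
The exponent g(z) = −2z² − 3z is a nonconstant polynomial, hence surjective onto ℂ. So e^{g(z)} takes every value in {e^w : w ∈ ℂ} = ℂ ∖ {0}. Adding -6 shifts the range to ℂ ∖ {-6}. f omits exactly -6.

Omitted value: -6.


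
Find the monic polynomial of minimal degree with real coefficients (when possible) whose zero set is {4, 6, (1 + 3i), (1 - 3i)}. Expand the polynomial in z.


The polynomial is p(z) = ∏_{α ∈ S} (z − α), where S = {4, 6, (1 + 3i), (1 - 3i)}.
Expanding the product yields: p(z) = z^4 -12·z^3 + 54·z^2 -148·z + 240.
Note conjugate pairs combine to real quadratics: (z − (1+3i))(z − (1−3i)) = z² − 2z + 10.
The resulting polynomial has degree 4 and real coefficients as required.

p(z) = z^4 -12·z^3 + 54·z^2 -148·z + 240.


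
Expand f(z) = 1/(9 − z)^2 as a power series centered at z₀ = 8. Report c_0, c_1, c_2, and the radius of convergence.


Let w = z − z₀, so z = z₀ + w.
Then 9 − z = 9 − (z₀ + w) = (9 − z₀) − w = 1 − w.
f(z) = 1/(1 − w)^2 = (1/(1)^2) · (1 − w/(1))^{−2}.
By the binomial series (1−u)^{−2} = Σ_{n≥0} C(n+1, 1) u^n for |u|<1, with u = w/(1):
  c_n = C(n+1, 1) / (1)^(n+2).
  c_0 = 1/(1)^2 = 1.
  c_1 = 2/(1)^3 = 2.
  c_2 = 3/(1)^4 = 3.
The series is valid for |w/d| < 1, i.e. |z − z₀| < |d|.
Radius of convergence: R = |9 − z₀| = |1| = 1 (distance from z₀ to the singularity z = 9).

c_0 = 1, c_1 = 2, c_2 = 3; R = 1.


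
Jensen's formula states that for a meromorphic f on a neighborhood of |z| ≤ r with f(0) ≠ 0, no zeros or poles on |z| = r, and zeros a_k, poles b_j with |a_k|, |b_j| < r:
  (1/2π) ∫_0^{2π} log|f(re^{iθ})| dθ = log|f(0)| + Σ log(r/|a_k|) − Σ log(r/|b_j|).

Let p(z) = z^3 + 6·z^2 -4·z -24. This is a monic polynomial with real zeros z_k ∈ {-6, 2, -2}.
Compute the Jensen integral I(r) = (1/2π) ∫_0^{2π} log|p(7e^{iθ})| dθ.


Zeros: -6, -2, 2; r = 7.
Inside |z| < r: -6, -2, 2. Outside (|z| ≥ r): ∅.
p(0) = -24, so log|p(0)| = log(24) = 3.1781.
Apply Jensen: I(r) = log|p(0)| + Σ_k log(r/|z_k|), summed over zeros inside |z| < r.
  log(r/|z_k|) for z_k = -6: log(7/6) = 0.1542
  log(r/|z_k|) for z_k = 2: log(7/2) = 1.2528
  log(r/|z_k|) for z_k = -2: log(7/2) = 1.2528
Sum over inside zeros: 2.6597.
I(r) = log|p(0)| + (inside sum) = 3.1781 + 2.6597 = 5.8377.
Closed form (all zeros inside, monic): I(r) = n·log(r) = 3·log(7) = 5.8377. ✓

I(r) ≈ 5.8377.


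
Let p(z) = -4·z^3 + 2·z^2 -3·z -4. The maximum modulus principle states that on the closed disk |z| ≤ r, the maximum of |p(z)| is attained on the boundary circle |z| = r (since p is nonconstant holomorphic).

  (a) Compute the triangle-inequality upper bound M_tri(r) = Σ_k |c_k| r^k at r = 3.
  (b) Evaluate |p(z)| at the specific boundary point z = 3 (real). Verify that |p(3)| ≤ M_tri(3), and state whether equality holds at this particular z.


Coefficients: c_0 = -4, c_1 = -3, c_2 = 2, c_3 = -4. Radius r = 3.
Part (a). Triangle bound: M_tri(r) = Σ_k |c_k| r^k
  = |-4|·3^0 + |-3|·3^1 + |2|·3^2 + |-4|·3^3
  = 4 + 9 + 18 + 108 = 139.
This bounds M(r) := max_{|z|=r} |p(z)| from above; equality holds iff all terms c_k z^k can be made to align in phase at a single z on |z|=r.
Part (b). At z = 3 (real, on the circle |z| = r):
  p(3) = (-4)·3^0 + (-3)·3^1 + (2)·3^2 + (-4)·3^3 = -103.
  |p(3)| = 103.
Check: |p(3)| = 103 ≤ 139 = M_tri(3). ✓ Equality does not hold at z = 3 (the coefficients have mixed signs, so the terms do not all align in phase there).

M_tri(3) = 139; |p(3)| = 103; equality at z=3: no.


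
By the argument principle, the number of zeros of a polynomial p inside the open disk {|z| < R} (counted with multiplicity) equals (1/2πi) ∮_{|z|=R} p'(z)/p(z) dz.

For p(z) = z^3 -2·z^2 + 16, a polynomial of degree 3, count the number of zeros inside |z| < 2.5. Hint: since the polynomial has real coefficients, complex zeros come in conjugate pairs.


The zeros of p are: (2 + 2i), (2 - 2i), -2.
Their magnitudes are: 2.828, 2.828, 2.
Zeros with |z| < R = 2.5: -2.
Count = 1.
By the argument principle, (1/2πi) ∮_{|z|=R} p'(z)/p(z) dz equals exactly this count.

Number of zeros inside |z| < 2.5: 1.


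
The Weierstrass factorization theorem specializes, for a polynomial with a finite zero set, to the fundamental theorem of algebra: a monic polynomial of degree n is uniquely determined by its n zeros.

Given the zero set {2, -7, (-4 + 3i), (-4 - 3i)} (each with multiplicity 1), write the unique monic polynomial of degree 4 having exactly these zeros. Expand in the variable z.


The polynomial is p(z) = ∏_{α ∈ S} (z − α), where S = {2, -7, (-4 + 3i), (-4 - 3i)}.
Expanding the product yields: p(z) = z^4 + 13·z^3 + 51·z^2 + 13·z -350.
Note conjugate pairs combine to real quadratics: (z − (-4+3i))(z − (-4−3i)) = z² + 8z + 25.
The resulting polynomial has degree 4 and real coefficients as required.

p(z) = z^4 + 13·z^3 + 51·z^2 + 13·z -350.


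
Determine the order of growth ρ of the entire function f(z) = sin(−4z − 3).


sin(w) is a linear combination of e^{iw} and e^{−iw} (or e^w, e^{−w} in the hyperbolic case), so |sin(w)| ≤ e^{|w|}. With w = −4z − 3, |w| ≤ 4|z| + 3 = 4r + 3 on |z| = r, giving M(r) ≤ e^{4r + 3}, so ρ ≤ 1. On a suitable ray (z = it for sin/cos; z = t for sinh/cosh, t real → ∞), |sin(−4z − 3)| grows like e^{4|t|}/2, so ρ ≥ 1. Hence ρ = 1.
Therefore ρ = 1.

Order ρ = 1.


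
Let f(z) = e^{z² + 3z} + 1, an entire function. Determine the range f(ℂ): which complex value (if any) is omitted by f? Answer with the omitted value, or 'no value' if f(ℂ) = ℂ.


Little Picard bounds the complement of f(ℂ) to at most one point.
The exponent g(z) = z² + 3z is a nonconstant polynomial, hence surjective onto ℂ. So e^{g(z)} takes every value in {e^w : w ∈ ℂ} = ℂ ∖ {0}. Adding 1 shifts the range to ℂ ∖ {1}. f omits exactly 1.

Omitted value: 1.


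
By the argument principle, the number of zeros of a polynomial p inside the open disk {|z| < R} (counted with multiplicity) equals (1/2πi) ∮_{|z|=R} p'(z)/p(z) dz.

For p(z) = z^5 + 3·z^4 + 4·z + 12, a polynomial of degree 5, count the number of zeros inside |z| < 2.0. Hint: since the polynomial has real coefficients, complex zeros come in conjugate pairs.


The zeros of p are: -3, (-1 + 1i), (-1 - 1i), (1 + 1i), (1 - 1i).
Their magnitudes are: 3, 1.414, 1.414, 1.414, 1.414.
Zeros with |z| < R = 2.0: (-1 + 1i), (-1 - 1i), (1 + 1i), (1 - 1i).
Count = 4.
By the argument principle, (1/2πi) ∮_{|z|=R} p'(z)/p(z) dz equals exactly this count.

Number of zeros inside |z| < 2.0: 4.


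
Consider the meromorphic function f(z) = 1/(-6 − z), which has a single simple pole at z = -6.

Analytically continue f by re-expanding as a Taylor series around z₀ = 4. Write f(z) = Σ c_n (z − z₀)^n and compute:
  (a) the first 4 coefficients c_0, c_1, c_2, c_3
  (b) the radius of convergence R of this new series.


Let w = z − z₀, so z = z₀ + w.
Then -6 − z = -6 − (z₀ + w) = (-6 − z₀) − w = -10 − w.
f(z) = 1/(-10 − w) = (1/(-10)) · 1/(1 − w/(-10)) = Σ_{n≥0} w^n / (-10)^(n+1).
So c_n = 1/(-10)^(n+1):
  c_0 = 1/(-10)^1 = -1/10.
  c_1 = 1/(-10)^2 = 1/100.
  c_2 = 1/(-10)^3 = -1/1000.
  c_3 = 1/(-10)^4 = 1/10000.
The series is valid for |w/d| < 1, i.e. |z − z₀| < |d|.
Radius of convergence: R = |-6 − z₀| = |-10| = 10 (distance from z₀ to the singularity z = -6).

c_0 = -1/10, c_1 = 1/100, c_2 = -1/1000, c_3 = 1/10000; R = 10.


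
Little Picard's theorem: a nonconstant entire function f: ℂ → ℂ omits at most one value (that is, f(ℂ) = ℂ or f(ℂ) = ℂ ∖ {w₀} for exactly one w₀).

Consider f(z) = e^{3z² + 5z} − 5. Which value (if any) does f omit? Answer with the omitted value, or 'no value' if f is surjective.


Little Picard bounds the complement of f(ℂ) to at most one point.
The exponent g(z) = 3z² + 5z is a nonconstant polynomial, hence surjective onto ℂ. So e^{g(z)} takes every value in {e^w : w ∈ ℂ} = ℂ ∖ {0}. Adding -5 shifts the range to ℂ ∖ {-5}. f omits exactly -5.

Omitted value: -5.


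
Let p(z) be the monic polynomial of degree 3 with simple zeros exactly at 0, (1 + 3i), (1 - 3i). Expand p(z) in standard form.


The polynomial is p(z) = ∏_{α ∈ S} (z − α), where S = {0, (1 + 3i), (1 - 3i)}.
Expanding the product yields: p(z) = z^3 -2·z^2 + 10·z.
Note conjugate pairs combine to real quadratics: (z − (1+3i))(z − (1−3i)) = z² − 2z + 10.
The resulting polynomial has degree 3 and real coefficients as required.

p(z) = z^3 -2·z^2 + 10·z.


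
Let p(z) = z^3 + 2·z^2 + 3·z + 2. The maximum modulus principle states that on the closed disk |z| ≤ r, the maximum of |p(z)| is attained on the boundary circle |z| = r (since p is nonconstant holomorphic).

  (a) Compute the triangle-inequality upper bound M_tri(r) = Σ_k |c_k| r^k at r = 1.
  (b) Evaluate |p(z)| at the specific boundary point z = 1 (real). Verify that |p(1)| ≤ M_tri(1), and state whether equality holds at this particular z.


Coefficients: c_0 = 2, c_1 = 3, c_2 = 2, c_3 = 1. Radius r = 1.
Part (a). Triangle bound: M_tri(r) = Σ_k |c_k| r^k
  = |2|·1^0 + |3|·1^1 + |2|·1^2 + |1|·1^3
  = 2 + 3 + 2 + 1 = 8.
This bounds M(r) := max_{|z|=r} |p(z)| from above; equality holds iff all terms c_k z^k can be made to align in phase at a single z on |z|=r.
Part (b). At z = 1 (real, on the circle |z| = r):
  p(1) = (2)·1^0 + (3)·1^1 + (2)·1^2 + (1)·1^3 = 8.
  |p(1)| = 8.
Since all nonzero coefficients share the same sign, |p(1)| = 8 = M_tri(1); the triangle bound is attained at z = 1, so in fact M(r) = 8.

M_tri(1) = 8; |p(1)| = 8; equality at z=1: yes.


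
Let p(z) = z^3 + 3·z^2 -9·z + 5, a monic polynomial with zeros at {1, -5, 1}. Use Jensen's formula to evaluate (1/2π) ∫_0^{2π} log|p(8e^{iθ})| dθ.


Zeros: -5, 1, 1; r = 8.
Inside |z| < r: -5, 1, 1. Outside (|z| ≥ r): ∅.
p(0) = 5, so log|p(0)| = log(5) = 1.6094.
Apply Jensen: I(r) = log|p(0)| + Σ_k log(r/|z_k|), summed over zeros inside |z| < r.
  log(r/|z_k|) for z_k = 1: log(8/1) = 2.0794
  log(r/|z_k|) for z_k = -5: log(8/5) = 0.4700
  log(r/|z_k|) for z_k = 1: log(8/1) = 2.0794
Sum over inside zeros: 4.6289.
I(r) = log|p(0)| + (inside sum) = 1.6094 + 4.6289 = 6.2383.
Closed form (all zeros inside, monic): I(r) = n·log(r) = 3·log(8) = 6.2383. ✓

I(r) ≈ 6.2383.


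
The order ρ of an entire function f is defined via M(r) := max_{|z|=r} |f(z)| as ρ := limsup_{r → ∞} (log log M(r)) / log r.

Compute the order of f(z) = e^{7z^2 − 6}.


|e^{7z^2 − 6}| = e^{Re(7·z^2) + -6} ≤ e^{7|z|^2 + -6} = e^{7r^2 + -6} on |z| = r, so ρ ≤ 2. Choosing z on |z|=r so that 7·z^2 is real positive (always possible by picking arg z appropriately) gives |f(z)| = e^{7r^2 + -6}, matching the bound. The additive constant -6 does not affect log log M(r) ~ 2·log r. Hence ρ = 2.
Therefore ρ = 2.

Order ρ = 2.


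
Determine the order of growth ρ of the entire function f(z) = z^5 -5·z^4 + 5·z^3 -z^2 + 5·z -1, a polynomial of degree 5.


|f(z)| ≤ Σ|c_k|·r^k = O(r^5) as r → ∞. Polynomial growth is O(e^{r^ε}) for every ε > 0 (since r^5/e^{r^ε} → 0), so ρ ≤ ε for all ε > 0, i.e. ρ = 0. Every nonconstant polynomial has order 0.
Therefore ρ = 0.

Order ρ = 0.


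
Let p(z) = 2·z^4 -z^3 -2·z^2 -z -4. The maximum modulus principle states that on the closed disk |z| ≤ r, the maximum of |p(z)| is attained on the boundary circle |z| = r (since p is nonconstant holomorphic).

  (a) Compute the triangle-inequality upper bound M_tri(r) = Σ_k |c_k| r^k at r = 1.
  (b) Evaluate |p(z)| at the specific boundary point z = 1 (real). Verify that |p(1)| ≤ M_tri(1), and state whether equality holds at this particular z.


Coefficients: c_0 = -4, c_1 = -1, c_2 = -2, c_3 = -1, c_4 = 2. Radius r = 1.
Part (a). Triangle bound: M_tri(r) = Σ_k |c_k| r^k
  = |-4|·1^0 + |-1|·1^1 + |-2|·1^2 + |-1|·1^3 + |2|·1^4
  = 4 + 1 + 2 + 1 + 2 = 10.
This bounds M(r) := max_{|z|=r} |p(z)| from above; equality holds iff all terms c_k z^k can be made to align in phase at a single z on |z|=r.
Part (b). At z = 1 (real, on the circle |z| = r):
  p(1) = (-4)·1^0 + (-1)·1^1 + (-2)·1^2 + (-1)·1^3 + (2)·1^4 = -6.
  |p(1)| = 6.
Check: |p(1)| = 6 ≤ 10 = M_tri(1). ✓ Equality does not hold at z = 1 (the coefficients have mixed signs, so the terms do not all align in phase there).

M_tri(1) = 10; |p(1)| = 6; equality at z=1: no.


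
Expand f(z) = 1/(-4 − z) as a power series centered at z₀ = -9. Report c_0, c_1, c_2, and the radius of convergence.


Let w = z − z₀, so z = z₀ + w.
Then -4 − z = -4 − (z₀ + w) = (-4 − z₀) − w = 5 − w.
f(z) = 1/(5 − w) = (1/(5)) · 1/(1 − w/(5)) = Σ_{n≥0} w^n / (5)^(n+1).
So c_n = 1/(5)^(n+1):
  c_0 = 1/(5)^1 = 1/5.
  c_1 = 1/(5)^2 = 1/25.
  c_2 = 1/(5)^3 = 1/125.
The series is valid for |w/d| < 1, i.e. |z − z₀| < |d|.
Radius of convergence: R = |-4 − z₀| = |5| = 5 (distance from z₀ to the singularity z = -4).

c_0 = 1/5, c_1 = 1/25, c_2 = 1/125; R = 5.


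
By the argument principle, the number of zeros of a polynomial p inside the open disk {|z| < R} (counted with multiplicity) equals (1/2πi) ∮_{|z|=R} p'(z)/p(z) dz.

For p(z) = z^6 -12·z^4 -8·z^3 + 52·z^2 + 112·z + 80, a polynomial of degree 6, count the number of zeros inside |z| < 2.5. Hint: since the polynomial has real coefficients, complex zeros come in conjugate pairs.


The zeros of p are: -2, -2, (-1 + 1i), (-1 - 1i), (3 + 1i), (3 - 1i).
Their magnitudes are: 2, 2, 1.414, 1.414, 3.162, 3.162.
Zeros with |z| < R = 2.5: -2, -2, (-1 + 1i), (-1 - 1i).
Count = 4.
By the argument principle, (1/2πi) ∮_{|z|=R} p'(z)/p(z) dz equals exactly this count.

Number of zeros inside |z| < 2.5: 4.


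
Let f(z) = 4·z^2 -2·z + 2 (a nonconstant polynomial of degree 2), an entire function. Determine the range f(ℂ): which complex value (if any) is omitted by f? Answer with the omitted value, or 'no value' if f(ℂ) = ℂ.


Little Picard bounds the complement of f(ℂ) to at most one point.
For every w ∈ ℂ, the equation p(z) − w = 0 is a nonconstant polynomial in z and hence has at least one root by the fundamental theorem of algebra. So p is surjective onto ℂ, omitting no value.

Omitted value: no value.


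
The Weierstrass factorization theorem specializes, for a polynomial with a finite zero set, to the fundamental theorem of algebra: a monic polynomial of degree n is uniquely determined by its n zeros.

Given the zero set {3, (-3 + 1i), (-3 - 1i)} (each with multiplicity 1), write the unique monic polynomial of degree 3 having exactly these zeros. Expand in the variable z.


The polynomial is p(z) = ∏_{α ∈ S} (z − α), where S = {3, (-3 + 1i), (-3 - 1i)}.
Expanding the product yields: p(z) = z^3 + 3·z^2 -8·z -30.
Note conjugate pairs combine to real quadratics: (z − (-3+1i))(z − (-3−1i)) = z² + 6z + 10.
The resulting polynomial has degree 3 and real coefficients as required.

p(z) = z^3 + 3·z^2 -8·z -30.


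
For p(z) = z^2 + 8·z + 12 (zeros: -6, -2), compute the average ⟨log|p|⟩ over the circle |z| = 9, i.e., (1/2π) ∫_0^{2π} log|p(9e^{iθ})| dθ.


Zeros: -6, -2; r = 9.
Inside |z| < r: -6, -2. Outside (|z| ≥ r): ∅.
p(0) = 12, so log|p(0)| = log(12) = 2.4849.
Apply Jensen: I(r) = log|p(0)| + Σ_k log(r/|z_k|), summed over zeros inside |z| < r.
  log(r/|z_k|) for z_k = -6: log(9/6) = 0.4055
  log(r/|z_k|) for z_k = -2: log(9/2) = 1.5041
Sum over inside zeros: 1.9095.
I(r) = log|p(0)| + (inside sum) = 2.4849 + 1.9095 = 4.3944.
Closed form (all zeros inside, monic): I(r) = n·log(r) = 2·log(9) = 4.3944. ✓

I(r) ≈ 4.3944.


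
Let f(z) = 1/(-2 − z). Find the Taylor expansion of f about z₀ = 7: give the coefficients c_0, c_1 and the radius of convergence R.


Let w = z − z₀, so z = z₀ + w.
Then -2 − z = -2 − (z₀ + w) = (-2 − z₀) − w = -9 − w.
f(z) = 1/(-9 − w) = (1/(-9)) · 1/(1 − w/(-9)) = Σ_{n≥0} w^n / (-9)^(n+1).
So c_n = 1/(-9)^(n+1):
  c_0 = 1/(-9)^1 = -1/9.
  c_1 = 1/(-9)^2 = 1/81.
The series is valid for |w/d| < 1, i.e. |z − z₀| < |d|.
Radius of convergence: R = |-2 − z₀| = |-9| = 9 (distance from z₀ to the singularity z = -2).

c_0 = -1/9, c_1 = 1/81; R = 9.


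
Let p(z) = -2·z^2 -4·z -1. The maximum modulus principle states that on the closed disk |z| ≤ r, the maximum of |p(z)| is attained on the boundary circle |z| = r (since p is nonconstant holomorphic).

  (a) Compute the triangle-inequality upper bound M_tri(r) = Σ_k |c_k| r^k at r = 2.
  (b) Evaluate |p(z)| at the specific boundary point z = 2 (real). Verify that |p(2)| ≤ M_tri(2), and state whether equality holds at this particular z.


Coefficients: c_0 = -1, c_1 = -4, c_2 = -2. Radius r = 2.
Part (a). Triangle bound: M_tri(r) = Σ_k |c_k| r^k
  = |-1|·2^0 + |-4|·2^1 + |-2|·2^2
  = 1 + 8 + 8 = 17.
This bounds M(r) := max_{|z|=r} |p(z)| from above; equality holds iff all terms c_k z^k can be made to align in phase at a single z on |z|=r.
Part (b). At z = 2 (real, on the circle |z| = r):
  p(2) = (-1)·2^0 + (-4)·2^1 + (-2)·2^2 = -17.
  |p(2)| = 17.
Since all nonzero coefficients share the same sign, |p(2)| = 17 = M_tri(2); the triangle bound is attained at z = 2, so in fact M(r) = 17.

M_tri(2) = 17; |p(2)| = 17; equality at z=2: yes.


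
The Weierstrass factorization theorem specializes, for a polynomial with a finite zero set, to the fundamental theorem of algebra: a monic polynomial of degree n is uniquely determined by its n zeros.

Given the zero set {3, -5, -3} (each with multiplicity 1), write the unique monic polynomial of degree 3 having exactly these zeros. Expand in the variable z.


The polynomial is p(z) = ∏_{α ∈ S} (z − α), where S = {3, -5, -3}.
Expanding the product yields: p(z) = z^3 + 5·z^2 -9·z -45.
The resulting polynomial has degree 3 and real coefficients as required.

p(z) = z^3 + 5·z^2 -9·z -45.


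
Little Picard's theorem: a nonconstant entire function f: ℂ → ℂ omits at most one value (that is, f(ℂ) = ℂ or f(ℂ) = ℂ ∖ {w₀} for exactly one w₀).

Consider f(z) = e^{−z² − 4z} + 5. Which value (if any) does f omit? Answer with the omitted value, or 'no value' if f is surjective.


Little Picard bounds the complement of f(ℂ) to at most one point.
The exponent g(z) = −z² − 4z is a nonconstant polynomial, hence surjective onto ℂ. So e^{g(z)} takes every value in {e^w : w ∈ ℂ} = ℂ ∖ {0}. Adding 5 shifts the range to ℂ ∖ {5}. f omits exactly 5.

Omitted value: 5.


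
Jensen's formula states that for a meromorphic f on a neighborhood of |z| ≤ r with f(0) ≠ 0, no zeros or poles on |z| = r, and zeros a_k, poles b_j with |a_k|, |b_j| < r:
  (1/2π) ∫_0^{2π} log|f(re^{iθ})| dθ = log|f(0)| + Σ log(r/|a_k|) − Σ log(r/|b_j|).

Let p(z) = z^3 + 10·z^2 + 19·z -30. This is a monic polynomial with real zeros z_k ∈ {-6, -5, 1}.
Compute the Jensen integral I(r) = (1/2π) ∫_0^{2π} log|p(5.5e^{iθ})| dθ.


Zeros: -6, -5, 1; r = 5.5.
Inside |z| < r: -5, 1. Outside (|z| ≥ r): -6.
p(0) = -30, so log|p(0)| = log(30) = 3.4012.
Apply Jensen: I(r) = log|p(0)| + Σ_k log(r/|z_k|), summed over zeros inside |z| < r.
  log(r/|z_k|) for z_k = -5: log(5.5/5) = 0.0953
  log(r/|z_k|) for z_k = 1: log(5.5/1) = 1.7047
  Outside zeros (-6) contribute nothing to the Jensen sum.
Sum over inside zeros: 1.8001.
I(r) = log|p(0)| + (inside sum) = 3.4012 + 1.8001 = 5.2013.
Note: since some zeros are outside |z| ≤ r, the simplified n·log(r) form does NOT apply — only the inside zeros contribute.

I(r) ≈ 5.2013.


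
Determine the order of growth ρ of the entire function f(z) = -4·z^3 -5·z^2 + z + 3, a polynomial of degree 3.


|f(z)| ≤ Σ|c_k|·r^k = O(r^3) as r → ∞. Polynomial growth is O(e^{r^ε}) for every ε > 0 (since r^3/e^{r^ε} → 0), so ρ ≤ ε for all ε > 0, i.e. ρ = 0. Every nonconstant polynomial has order 0.
Therefore ρ = 0.

Order ρ = 0.


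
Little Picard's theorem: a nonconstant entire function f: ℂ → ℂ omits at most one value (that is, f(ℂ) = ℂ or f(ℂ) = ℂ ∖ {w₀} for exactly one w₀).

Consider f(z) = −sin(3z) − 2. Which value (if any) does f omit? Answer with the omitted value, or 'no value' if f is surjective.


Little Picard bounds the complement of f(ℂ) to at most one point.
sin is entire and surjective onto ℂ: for every w ∈ ℂ, sin(ζ) = w has a solution ζ ∈ ℂ (e.g., via the complex inverse arcsin). With ζ = 3z this gives z = ζ/(3). Then -1·sin(3z) takes every value in -1·ℂ = ℂ, and adding -2 is a bijection of ℂ. So f is surjective and omits no value. (Note: only on the real line is sin bounded by [−1, 1].)

Omitted value: no value.


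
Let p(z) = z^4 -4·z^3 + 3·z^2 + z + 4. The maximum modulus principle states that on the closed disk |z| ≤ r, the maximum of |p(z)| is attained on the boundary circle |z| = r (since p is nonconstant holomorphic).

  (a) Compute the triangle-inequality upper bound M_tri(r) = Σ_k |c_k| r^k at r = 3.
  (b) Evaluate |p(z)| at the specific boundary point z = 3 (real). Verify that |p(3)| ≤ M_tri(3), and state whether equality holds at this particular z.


Coefficients: c_0 = 4, c_1 = 1, c_2 = 3, c_3 = -4, c_4 = 1. Radius r = 3.
Part (a). Triangle bound: M_tri(r) = Σ_k |c_k| r^k
  = |4|·3^0 + |1|·3^1 + |3|·3^2 + |-4|·3^3 + |1|·3^4
  = 4 + 3 + 27 + 108 + 81 = 223.
This bounds M(r) := max_{|z|=r} |p(z)| from above; equality holds iff all terms c_k z^k can be made to align in phase at a single z on |z|=r.
Part (b). At z = 3 (real, on the circle |z| = r):
  p(3) = (4)·3^0 + (1)·3^1 + (3)·3^2 + (-4)·3^3 + (1)·3^4 = 7.
  |p(3)| = 7.
Check: |p(3)| = 7 ≤ 223 = M_tri(3). ✓ Equality does not hold at z = 3 (the coefficients have mixed signs, so the terms do not all align in phase there).

M_tri(3) = 223; |p(3)| = 7; equality at z=3: no.


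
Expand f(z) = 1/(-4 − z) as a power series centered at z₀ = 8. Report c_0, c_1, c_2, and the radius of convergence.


Let w = z − z₀, so z = z₀ + w.
Then -4 − z = -4 − (z₀ + w) = (-4 − z₀) − w = -12 − w.
f(z) = 1/(-12 − w) = (1/(-12)) · 1/(1 − w/(-12)) = Σ_{n≥0} w^n / (-12)^(n+1).
So c_n = 1/(-12)^(n+1):
  c_0 = 1/(-12)^1 = -1/12.
  c_1 = 1/(-12)^2 = 1/144.
  c_2 = 1/(-12)^3 = -1/1728.
The series is valid for |w/d| < 1, i.e. |z − z₀| < |d|.
Radius of convergence: R = |-4 − z₀| = |-12| = 12 (distance from z₀ to the singularity z = -4).

c_0 = -1/12, c_1 = 1/144, c_2 = -1/1728; R = 12.


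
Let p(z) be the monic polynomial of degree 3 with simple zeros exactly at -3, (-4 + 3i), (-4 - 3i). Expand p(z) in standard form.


The polynomial is p(z) = ∏_{α ∈ S} (z − α), where S = {-3, (-4 + 3i), (-4 - 3i)}.
Expanding the product yields: p(z) = z^3 + 11·z^2 + 49·z + 75.
Note conjugate pairs combine to real quadratics: (z − (-4+3i))(z − (-4−3i)) = z² + 8z + 25.
The resulting polynomial has degree 3 and real coefficients as required.

p(z) = z^3 + 11·z^2 + 49·z + 75.


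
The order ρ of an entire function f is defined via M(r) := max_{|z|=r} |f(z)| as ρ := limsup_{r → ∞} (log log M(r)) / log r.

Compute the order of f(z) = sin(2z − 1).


sin(w) is a linear combination of e^{iw} and e^{−iw} (or e^w, e^{−w} in the hyperbolic case), so |sin(w)| ≤ e^{|w|}. With w = 2z − 1, |w| ≤ 2|z| + 1 = 2r + 1 on |z| = r, giving M(r) ≤ e^{2r + 1}, so ρ ≤ 1. On a suitable ray (z = it for sin/cos; z = t for sinh/cosh, t real → ∞), |sin(2z − 1)| grows like e^{2|t|}/2, so ρ ≥ 1. Hence ρ = 1.
Therefore ρ = 1.

Order ρ = 1.


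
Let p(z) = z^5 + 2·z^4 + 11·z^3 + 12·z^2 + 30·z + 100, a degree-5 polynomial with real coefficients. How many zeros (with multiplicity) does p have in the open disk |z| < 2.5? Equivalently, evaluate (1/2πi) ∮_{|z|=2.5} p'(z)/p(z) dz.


The zeros of p are: -2, (1 + 2i), (1 - 2i), (-1 + 3i), (-1 - 3i).
Their magnitudes are: 2, 2.236, 2.236, 3.162, 3.162.
Zeros with |z| < R = 2.5: -2, (1 + 2i), (1 - 2i).
Count = 3.
By the argument principle, (1/2πi) ∮_{|z|=R} p'(z)/p(z) dz equals exactly this count.

Number of zeros inside |z| < 2.5: 3.


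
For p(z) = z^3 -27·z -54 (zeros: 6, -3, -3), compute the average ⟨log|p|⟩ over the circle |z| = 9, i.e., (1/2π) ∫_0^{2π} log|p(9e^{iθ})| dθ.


Zeros: -3, -3, 6; r = 9.
Inside |z| < r: -3, -3, 6. Outside (|z| ≥ r): ∅.
p(0) = -54, so log|p(0)| = log(54) = 3.9890.
Apply Jensen: I(r) = log|p(0)| + Σ_k log(r/|z_k|), summed over zeros inside |z| < r.
  log(r/|z_k|) for z_k = 6: log(9/6) = 0.4055
  log(r/|z_k|) for z_k = -3: log(9/3) = 1.0986
  log(r/|z_k|) for z_k = -3: log(9/3) = 1.0986
Sum over inside zeros: 2.6027.
I(r) = log|p(0)| + (inside sum) = 3.9890 + 2.6027 = 6.5917.
Closed form (all zeros inside, monic): I(r) = n·log(r) = 3·log(9) = 6.5917. ✓

I(r) ≈ 6.5917.


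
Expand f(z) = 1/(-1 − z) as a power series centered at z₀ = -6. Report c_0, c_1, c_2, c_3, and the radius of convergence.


Let w = z − z₀, so z = z₀ + w.
Then -1 − z = -1 − (z₀ + w) = (-1 − z₀) − w = 5 − w.
f(z) = 1/(5 − w) = (1/(5)) · 1/(1 − w/(5)) = Σ_{n≥0} w^n / (5)^(n+1).
So c_n = 1/(5)^(n+1):
  c_0 = 1/(5)^1 = 1/5.
  c_1 = 1/(5)^2 = 1/25.
  c_2 = 1/(5)^3 = 1/125.
  c_3 = 1/(5)^4 = 1/625.
The series is valid for |w/d| < 1, i.e. |z − z₀| < |d|.
Radius of convergence: R = |-1 − z₀| = |5| = 5 (distance from z₀ to the singularity z = -1).

c_0 = 1/5, c_1 = 1/25, c_2 = 1/125, c_3 = 1/625; R = 5.


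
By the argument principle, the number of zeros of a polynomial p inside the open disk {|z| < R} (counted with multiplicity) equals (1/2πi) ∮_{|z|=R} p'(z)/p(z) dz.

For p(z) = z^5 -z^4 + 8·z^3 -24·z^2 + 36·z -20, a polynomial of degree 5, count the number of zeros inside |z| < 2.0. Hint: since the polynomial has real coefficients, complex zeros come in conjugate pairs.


The zeros of p are: (1 + 1i), (1 - 1i), 1, (-1 + 3i), (-1 - 3i).
Their magnitudes are: 1.414, 1.414, 1, 3.162, 3.162.
Zeros with |z| < R = 2.0: (1 + 1i), (1 - 1i), 1.
Count = 3.
By the argument principle, (1/2πi) ∮_{|z|=R} p'(z)/p(z) dz equals exactly this count.

Number of zeros inside |z| < 2.0: 3.


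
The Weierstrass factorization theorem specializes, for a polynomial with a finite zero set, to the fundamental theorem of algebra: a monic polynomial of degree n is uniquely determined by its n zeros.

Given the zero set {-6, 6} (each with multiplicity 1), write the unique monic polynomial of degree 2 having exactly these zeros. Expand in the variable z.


The polynomial is p(z) = ∏_{α ∈ S} (z − α), where S = {-6, 6}.
Expanding the product yields: p(z) = z^2 -36.
The resulting polynomial has degree 2 and real coefficients as required.

p(z) = z^2 -36.


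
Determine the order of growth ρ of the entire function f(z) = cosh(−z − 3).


cosh(w) is a linear combination of e^{iw} and e^{−iw} (or e^w, e^{−w} in the hyperbolic case), so |cosh(w)| ≤ e^{|w|}. With w = −z − 3, |w| ≤ 1|z| + 3 = 1r + 3 on |z| = r, giving M(r) ≤ e^{1r + 3}, so ρ ≤ 1. On a suitable ray (z = it for sin/cos; z = t for sinh/cosh, t real → ∞), |cosh(−z − 3)| grows like e^{1|t|}/2, so ρ ≥ 1. Hence ρ = 1.
Therefore ρ = 1.

Order ρ = 1.


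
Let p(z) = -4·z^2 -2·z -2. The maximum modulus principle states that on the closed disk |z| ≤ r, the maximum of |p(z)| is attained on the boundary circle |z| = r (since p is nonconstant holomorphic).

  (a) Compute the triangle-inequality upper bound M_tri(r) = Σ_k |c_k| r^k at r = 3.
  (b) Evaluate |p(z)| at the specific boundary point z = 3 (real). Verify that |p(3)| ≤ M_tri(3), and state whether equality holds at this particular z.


Coefficients: c_0 = -2, c_1 = -2, c_2 = -4. Radius r = 3.
Part (a). Triangle bound: M_tri(r) = Σ_k |c_k| r^k
  = |-2|·3^0 + |-2|·3^1 + |-4|·3^2
  = 2 + 6 + 36 = 44.
This bounds M(r) := max_{|z|=r} |p(z)| from above; equality holds iff all terms c_k z^k can be made to align in phase at a single z on |z|=r.
Part (b). At z = 3 (real, on the circle |z| = r):
  p(3) = (-2)·3^0 + (-2)·3^1 + (-4)·3^2 = -44.
  |p(3)| = 44.
Since all nonzero coefficients share the same sign, |p(3)| = 44 = M_tri(3); the triangle bound is attained at z = 3, so in fact M(r) = 44.

M_tri(3) = 44; |p(3)| = 44; equality at z=3: yes.


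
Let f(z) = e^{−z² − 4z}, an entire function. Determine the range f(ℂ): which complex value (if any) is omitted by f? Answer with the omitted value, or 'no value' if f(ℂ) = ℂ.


Little Picard bounds the complement of f(ℂ) to at most one point.
The exponent g(z) = −z² − 4z is a nonconstant polynomial, hence surjective onto ℂ. So e^{g(z)} takes every value in {e^w : w ∈ ℂ} = ℂ ∖ {0}. Adding 0 shifts the range to ℂ ∖ {0}. f omits exactly 0.

Omitted value: 0.


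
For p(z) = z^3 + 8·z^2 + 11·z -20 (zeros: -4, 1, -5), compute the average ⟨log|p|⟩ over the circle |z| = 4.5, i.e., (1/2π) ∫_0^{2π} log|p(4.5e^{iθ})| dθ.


Zeros: -5, -4, 1; r = 4.5.
Inside |z| < r: -4, 1. Outside (|z| ≥ r): -5.
p(0) = -20, so log|p(0)| = log(20) = 2.9957.
Apply Jensen: I(r) = log|p(0)| + Σ_k log(r/|z_k|), summed over zeros inside |z| < r.
  log(r/|z_k|) for z_k = -4: log(4.5/4) = 0.1178
  log(r/|z_k|) for z_k = 1: log(4.5/1) = 1.5041
  Outside zeros (-5) contribute nothing to the Jensen sum.
Sum over inside zeros: 1.6219.
I(r) = log|p(0)| + (inside sum) = 2.9957 + 1.6219 = 4.6176.
Note: since some zeros are outside |z| ≤ r, the simplified n·log(r) form does NOT apply — only the inside zeros contribute.

I(r) ≈ 4.6176.


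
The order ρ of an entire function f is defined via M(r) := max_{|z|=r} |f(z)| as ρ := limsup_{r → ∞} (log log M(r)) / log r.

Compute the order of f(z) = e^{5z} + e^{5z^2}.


Each summand is entire of order 1 and 2 respectively (as in the single-exponential case). The order of a sum is at most the max of the orders, so ρ ≤ 2. For the lower bound: on |z|=r choose arg z so that 5z^2 is real positive; then |e^{5z^2}| = e^{5r^2} while |e^{5z}| ≤ e^{5r^1} = o(e^{5r^2}). So |f| ≥ e^{5r^2}(1 − o(1)) and ρ ≥ 2. Hence ρ = max(1, 2) = 2.
Therefore ρ = 2.

Order ρ = 2.
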